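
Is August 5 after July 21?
Yes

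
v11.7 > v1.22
True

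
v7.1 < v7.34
True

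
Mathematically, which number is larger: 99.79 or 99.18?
99.79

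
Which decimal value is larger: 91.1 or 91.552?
91.552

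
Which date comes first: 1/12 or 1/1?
1/1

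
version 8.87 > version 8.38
True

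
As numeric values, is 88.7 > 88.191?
True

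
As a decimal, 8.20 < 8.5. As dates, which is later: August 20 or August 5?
August 20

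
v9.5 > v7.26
True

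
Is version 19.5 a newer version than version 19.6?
No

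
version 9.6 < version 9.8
True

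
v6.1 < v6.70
True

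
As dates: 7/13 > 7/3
True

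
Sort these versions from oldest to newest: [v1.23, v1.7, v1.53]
[v1.7, v1.23, v1.53]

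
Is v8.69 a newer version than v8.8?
Yes. Version numbers are compared segment by segment as integers, not as decimals: minor version 69 > 8, so v8.69 > v8.8 (even though the decimal 8.69 < 8.8).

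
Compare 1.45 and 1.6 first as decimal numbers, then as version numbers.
As decimals: 1.45 < 1.6. As versions: v1.45 > v1.6 (minor version 45 > 6).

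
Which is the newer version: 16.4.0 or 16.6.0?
16.6.0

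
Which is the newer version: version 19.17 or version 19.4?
version 19.17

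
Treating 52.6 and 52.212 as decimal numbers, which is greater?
52.6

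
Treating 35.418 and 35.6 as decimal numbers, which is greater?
35.6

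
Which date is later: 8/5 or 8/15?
8/15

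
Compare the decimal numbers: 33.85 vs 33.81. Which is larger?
33.85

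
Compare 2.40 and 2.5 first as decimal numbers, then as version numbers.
As decimals: 2.40 < 2.5. As versions: v2.40 > v2.5 (minor version 40 > 5).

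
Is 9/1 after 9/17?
No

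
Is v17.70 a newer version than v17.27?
Yes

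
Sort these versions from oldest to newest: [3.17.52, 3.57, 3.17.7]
[3.17.7, 3.17.52, 3.57]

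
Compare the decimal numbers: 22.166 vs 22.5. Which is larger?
22.5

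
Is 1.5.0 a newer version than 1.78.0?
No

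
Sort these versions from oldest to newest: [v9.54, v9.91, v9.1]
[v9.1, v9.54, v9.91]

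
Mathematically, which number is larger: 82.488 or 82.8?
82.8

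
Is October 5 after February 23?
Yes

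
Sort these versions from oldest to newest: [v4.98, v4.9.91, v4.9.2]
[v4.9.2, v4.9.91, v4.98]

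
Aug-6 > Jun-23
True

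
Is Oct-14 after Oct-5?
Yes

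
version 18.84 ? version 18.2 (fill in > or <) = >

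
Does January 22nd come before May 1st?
Yes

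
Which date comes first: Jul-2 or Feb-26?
Feb-26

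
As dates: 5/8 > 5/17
False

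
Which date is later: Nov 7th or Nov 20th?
Nov 20th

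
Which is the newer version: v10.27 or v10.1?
v10.27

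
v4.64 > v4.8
True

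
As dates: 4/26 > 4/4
True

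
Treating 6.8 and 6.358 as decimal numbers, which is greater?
6.8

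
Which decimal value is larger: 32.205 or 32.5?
32.5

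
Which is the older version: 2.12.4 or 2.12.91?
2.12.4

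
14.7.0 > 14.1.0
True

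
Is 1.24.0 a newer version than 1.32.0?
No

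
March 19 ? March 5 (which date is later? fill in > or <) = >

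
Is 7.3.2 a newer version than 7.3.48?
No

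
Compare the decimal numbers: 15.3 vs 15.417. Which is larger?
15.417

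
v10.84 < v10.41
False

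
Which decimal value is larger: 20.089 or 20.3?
20.3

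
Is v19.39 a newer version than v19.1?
Yes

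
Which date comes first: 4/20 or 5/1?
4/20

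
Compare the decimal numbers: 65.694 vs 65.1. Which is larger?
65.694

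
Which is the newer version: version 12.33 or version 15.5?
version 15.5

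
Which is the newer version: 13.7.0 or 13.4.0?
13.7.0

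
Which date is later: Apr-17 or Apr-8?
Apr-17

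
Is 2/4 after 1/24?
Yes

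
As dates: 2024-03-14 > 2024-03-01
True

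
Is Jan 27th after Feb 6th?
No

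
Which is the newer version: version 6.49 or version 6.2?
version 6.49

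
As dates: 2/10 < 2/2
False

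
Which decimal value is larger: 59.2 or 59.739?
59.739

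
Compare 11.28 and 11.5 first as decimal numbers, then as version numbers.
As decimals: 11.28 < 11.5. As versions: v11.28 > v11.5 (minor version 28 > 5).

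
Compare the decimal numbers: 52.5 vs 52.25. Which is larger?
52.5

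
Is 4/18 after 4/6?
Yes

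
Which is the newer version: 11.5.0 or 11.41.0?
11.41.0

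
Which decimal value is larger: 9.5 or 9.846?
9.846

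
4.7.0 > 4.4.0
True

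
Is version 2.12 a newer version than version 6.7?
No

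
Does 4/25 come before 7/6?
Yes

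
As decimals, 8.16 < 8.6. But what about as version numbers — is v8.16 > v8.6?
True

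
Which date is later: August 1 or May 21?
August 1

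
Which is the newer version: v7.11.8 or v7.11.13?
v7.11.13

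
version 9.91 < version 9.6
False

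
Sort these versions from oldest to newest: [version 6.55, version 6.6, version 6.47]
[version 6.6, version 6.47, version 6.55]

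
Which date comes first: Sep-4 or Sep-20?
Sep-4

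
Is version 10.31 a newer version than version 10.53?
No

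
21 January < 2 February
True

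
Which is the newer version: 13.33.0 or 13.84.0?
13.84.0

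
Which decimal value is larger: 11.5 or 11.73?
11.73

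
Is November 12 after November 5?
Yes. Day 12 comes after day 5 in November — this is a date comparison, not a decimal one (the decimal 11.12 would be smaller than 11.5).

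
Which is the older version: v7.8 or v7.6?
v7.6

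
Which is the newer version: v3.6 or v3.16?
v3.16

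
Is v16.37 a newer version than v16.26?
Yes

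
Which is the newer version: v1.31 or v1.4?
v1.31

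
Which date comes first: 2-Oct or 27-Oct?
2-Oct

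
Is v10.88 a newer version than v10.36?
Yes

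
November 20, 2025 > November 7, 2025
True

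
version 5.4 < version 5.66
True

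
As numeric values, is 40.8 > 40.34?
True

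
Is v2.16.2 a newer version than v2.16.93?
No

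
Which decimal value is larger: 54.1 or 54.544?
54.544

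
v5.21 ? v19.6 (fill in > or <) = <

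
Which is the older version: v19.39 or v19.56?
v19.39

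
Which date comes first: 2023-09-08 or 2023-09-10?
2023-09-08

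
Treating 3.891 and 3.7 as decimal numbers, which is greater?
3.891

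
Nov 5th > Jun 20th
True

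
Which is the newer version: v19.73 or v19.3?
v19.73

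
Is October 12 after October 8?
Yes. Day 12 comes after day 8 in October — this is a date comparison, not a decimal one (the decimal 10.12 would be smaller than 10.8).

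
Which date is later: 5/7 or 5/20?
5/20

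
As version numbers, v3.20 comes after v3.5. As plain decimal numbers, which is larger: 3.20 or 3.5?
3.5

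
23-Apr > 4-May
False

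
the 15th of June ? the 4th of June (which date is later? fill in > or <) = >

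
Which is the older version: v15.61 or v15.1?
v15.1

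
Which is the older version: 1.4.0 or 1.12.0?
1.4.0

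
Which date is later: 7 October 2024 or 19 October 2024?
19 October 2024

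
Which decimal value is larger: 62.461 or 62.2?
62.461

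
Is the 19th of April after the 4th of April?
Yes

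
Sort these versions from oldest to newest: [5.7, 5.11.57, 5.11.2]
[5.7, 5.11.2, 5.11.57]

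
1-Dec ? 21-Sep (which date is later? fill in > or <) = >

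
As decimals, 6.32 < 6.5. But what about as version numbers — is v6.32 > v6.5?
True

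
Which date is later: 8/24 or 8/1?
8/24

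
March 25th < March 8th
False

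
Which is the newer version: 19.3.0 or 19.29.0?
19.29.0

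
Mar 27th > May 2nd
False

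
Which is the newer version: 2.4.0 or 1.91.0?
2.4.0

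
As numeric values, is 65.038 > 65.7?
False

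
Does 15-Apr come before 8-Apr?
No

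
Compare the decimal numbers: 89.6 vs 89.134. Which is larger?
89.6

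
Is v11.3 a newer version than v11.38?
No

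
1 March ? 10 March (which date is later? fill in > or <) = <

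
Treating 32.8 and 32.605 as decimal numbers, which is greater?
32.8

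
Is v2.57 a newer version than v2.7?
Yes. Version numbers are compared segment by segment as integers, not as decimals: minor version 57 > 7, so v2.57 > v2.7 (even though the decimal 2.57 < 2.7).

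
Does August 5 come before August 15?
Yes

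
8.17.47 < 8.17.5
False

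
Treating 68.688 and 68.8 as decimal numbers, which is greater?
68.8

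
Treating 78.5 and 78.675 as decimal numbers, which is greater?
78.675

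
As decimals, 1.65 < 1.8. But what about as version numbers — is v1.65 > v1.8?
True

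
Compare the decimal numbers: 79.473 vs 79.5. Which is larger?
79.5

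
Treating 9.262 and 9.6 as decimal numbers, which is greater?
9.6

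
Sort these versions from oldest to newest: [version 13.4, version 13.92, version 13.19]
[version 13.4, version 13.19, version 13.92]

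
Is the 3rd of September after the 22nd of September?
No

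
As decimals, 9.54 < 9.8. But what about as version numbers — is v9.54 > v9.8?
True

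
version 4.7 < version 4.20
True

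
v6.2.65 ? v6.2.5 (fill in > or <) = >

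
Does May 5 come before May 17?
Yes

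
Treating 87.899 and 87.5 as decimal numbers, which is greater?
87.899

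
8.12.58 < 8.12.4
False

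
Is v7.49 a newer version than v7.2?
Yes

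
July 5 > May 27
True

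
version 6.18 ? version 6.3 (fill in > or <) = >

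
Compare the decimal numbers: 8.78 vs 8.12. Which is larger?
8.78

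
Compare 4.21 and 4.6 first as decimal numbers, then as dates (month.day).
As decimals: 4.21 < 4.6. As dates: 4/21 is later than 4/6 (day 21 > day 6).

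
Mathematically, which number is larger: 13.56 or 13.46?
13.56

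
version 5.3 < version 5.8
True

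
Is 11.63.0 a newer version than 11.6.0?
Yes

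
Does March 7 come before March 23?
Yes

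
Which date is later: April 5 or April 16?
April 16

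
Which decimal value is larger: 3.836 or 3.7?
3.836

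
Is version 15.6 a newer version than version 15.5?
Yes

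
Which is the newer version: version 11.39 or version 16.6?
version 16.6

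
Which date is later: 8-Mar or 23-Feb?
8-Mar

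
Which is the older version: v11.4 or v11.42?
v11.4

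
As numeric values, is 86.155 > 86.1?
True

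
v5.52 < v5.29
False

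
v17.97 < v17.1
False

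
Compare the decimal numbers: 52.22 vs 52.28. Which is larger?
52.28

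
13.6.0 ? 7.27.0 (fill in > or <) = >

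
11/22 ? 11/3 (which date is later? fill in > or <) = >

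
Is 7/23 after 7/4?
Yes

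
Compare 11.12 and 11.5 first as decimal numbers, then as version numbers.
As decimals: 11.12 < 11.5. As versions: v11.12 > v11.5 (minor version 12 > 5).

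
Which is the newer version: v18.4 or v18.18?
v18.18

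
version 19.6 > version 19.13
False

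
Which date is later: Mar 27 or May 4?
May 4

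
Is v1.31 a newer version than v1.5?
Yes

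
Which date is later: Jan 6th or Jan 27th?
Jan 27th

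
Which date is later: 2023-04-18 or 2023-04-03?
2023-04-18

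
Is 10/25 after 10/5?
Yes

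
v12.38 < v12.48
True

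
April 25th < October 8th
True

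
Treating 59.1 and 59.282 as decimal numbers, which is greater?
59.282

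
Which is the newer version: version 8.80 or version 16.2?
version 16.2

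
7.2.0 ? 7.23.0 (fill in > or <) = <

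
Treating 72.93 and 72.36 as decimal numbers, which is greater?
72.93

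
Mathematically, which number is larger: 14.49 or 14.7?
14.7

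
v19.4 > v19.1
True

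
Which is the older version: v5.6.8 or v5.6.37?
v5.6.8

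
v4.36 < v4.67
True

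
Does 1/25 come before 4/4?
Yes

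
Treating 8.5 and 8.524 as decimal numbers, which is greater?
8.524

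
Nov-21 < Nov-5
False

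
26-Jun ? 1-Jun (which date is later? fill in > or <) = >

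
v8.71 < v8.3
False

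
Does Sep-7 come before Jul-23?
No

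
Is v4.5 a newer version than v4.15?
No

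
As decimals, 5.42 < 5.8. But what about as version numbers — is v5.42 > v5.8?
True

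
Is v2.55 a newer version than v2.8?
Yes. Version numbers are compared segment by segment as integers, not as decimals: minor version 55 > 8, so v2.55 > v2.8 (even though the decimal 2.55 < 2.8).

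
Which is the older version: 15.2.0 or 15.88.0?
15.2.0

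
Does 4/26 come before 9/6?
Yes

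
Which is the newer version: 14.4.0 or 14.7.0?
14.7.0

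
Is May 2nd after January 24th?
Yes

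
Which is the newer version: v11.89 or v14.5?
v14.5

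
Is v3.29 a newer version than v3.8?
Yes. Version numbers are compared segment by segment as integers, not as decimals: minor version 29 > 8, so v3.29 > v3.8 (even though the decimal 3.29 < 3.8).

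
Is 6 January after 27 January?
No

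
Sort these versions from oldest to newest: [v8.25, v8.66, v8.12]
[v8.12, v8.25, v8.66]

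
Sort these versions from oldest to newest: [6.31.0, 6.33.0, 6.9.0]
[6.9.0, 6.31.0, 6.33.0]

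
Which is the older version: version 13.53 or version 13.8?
version 13.8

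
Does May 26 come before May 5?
No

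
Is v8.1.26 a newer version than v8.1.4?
Yes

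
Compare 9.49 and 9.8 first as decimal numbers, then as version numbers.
As decimals: 9.49 < 9.8. As versions: v9.49 > v9.8 (minor version 49 > 8).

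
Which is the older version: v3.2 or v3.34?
v3.2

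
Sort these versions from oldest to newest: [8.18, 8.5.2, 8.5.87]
[8.5.2, 8.5.87, 8.18]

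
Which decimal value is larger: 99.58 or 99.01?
99.58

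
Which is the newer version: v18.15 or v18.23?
v18.23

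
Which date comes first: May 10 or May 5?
May 5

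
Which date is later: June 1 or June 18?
June 18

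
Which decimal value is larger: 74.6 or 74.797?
74.797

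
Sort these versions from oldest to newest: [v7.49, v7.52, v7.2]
[v7.2, v7.49, v7.52]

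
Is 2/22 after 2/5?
Yes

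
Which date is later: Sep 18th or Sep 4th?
Sep 18th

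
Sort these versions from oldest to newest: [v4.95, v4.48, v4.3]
[v4.3, v4.48, v4.95]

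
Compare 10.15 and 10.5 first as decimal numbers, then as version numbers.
As decimals: 10.15 < 10.5. As versions: v10.15 > v10.5 (minor version 15 > 5).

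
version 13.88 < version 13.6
False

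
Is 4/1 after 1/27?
Yes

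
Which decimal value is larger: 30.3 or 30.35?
30.35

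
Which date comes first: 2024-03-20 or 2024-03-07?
2024-03-07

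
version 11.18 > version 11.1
True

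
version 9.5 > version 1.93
True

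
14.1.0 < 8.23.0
False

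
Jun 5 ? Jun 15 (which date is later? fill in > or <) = <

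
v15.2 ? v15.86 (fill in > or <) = <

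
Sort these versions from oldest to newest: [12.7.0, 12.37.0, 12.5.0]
[12.5.0, 12.7.0, 12.37.0]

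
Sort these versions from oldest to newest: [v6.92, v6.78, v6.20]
[v6.20, v6.78, v6.92]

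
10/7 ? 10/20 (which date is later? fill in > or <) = <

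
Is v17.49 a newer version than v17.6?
Yes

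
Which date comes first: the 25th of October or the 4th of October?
the 4th of October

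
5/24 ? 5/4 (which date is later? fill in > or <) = >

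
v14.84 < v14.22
False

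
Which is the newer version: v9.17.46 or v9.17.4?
v9.17.46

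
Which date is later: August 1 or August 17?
August 17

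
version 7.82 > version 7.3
True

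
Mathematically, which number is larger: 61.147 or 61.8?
61.8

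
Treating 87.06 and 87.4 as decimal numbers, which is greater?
87.4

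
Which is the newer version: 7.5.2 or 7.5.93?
7.5.93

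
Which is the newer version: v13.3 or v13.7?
v13.7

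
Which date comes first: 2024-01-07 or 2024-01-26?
2024-01-07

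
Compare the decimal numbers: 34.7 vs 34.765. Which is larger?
34.765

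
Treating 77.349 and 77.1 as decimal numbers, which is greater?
77.349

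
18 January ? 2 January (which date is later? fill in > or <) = >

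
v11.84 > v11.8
True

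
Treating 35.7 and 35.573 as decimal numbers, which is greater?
35.7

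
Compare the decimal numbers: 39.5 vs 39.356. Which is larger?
39.5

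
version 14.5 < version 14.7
True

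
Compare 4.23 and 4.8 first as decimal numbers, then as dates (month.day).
As decimals: 4.23 < 4.8. As dates: 4/23 is later than 4/8 (day 23 > day 8).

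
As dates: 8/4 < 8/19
True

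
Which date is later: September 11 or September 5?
September 11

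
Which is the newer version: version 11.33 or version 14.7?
version 14.7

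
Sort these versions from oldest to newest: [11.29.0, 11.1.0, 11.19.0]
[11.1.0, 11.19.0, 11.29.0]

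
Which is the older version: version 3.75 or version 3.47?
version 3.47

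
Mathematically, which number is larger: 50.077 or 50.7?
50.7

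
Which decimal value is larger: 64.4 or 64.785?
64.785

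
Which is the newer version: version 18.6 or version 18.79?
version 18.79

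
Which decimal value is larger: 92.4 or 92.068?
92.4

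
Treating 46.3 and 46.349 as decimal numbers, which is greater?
46.349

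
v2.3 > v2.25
False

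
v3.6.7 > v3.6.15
False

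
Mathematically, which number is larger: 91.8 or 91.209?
91.8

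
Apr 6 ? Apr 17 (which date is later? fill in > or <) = <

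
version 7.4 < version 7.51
True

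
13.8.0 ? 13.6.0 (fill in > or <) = >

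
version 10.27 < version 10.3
False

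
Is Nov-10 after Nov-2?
Yes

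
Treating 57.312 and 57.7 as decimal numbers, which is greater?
57.7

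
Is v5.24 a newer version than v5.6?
Yes. Version numbers are compared segment by segment as integers, not as decimals: minor version 24 > 6, so v5.24 > v5.6 (even though the decimal 5.24 < 5.6).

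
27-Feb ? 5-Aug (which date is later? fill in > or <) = <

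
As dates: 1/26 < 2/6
True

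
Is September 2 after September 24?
No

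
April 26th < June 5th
True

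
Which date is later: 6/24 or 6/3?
6/24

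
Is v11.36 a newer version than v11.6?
Yes. Version numbers are compared segment by segment as integers, not as decimals: minor version 36 > 6, so v11.36 > v11.6 (even though the decimal 11.36 < 11.6).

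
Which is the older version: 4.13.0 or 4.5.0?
4.5.0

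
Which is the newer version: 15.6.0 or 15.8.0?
15.8.0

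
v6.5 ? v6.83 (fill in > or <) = <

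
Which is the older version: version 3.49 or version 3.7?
version 3.7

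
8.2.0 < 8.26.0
True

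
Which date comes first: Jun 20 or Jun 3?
Jun 3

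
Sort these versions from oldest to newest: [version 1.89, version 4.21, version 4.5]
[version 1.89, version 4.5, version 4.21]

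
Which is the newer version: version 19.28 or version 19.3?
version 19.28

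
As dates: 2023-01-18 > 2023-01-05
True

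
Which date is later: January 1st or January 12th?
January 12th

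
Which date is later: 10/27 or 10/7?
10/27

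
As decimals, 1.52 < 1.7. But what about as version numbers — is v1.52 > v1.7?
True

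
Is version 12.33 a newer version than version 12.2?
Yes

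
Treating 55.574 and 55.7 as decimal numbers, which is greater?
55.7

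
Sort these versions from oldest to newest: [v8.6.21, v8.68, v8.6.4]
[v8.6.4, v8.6.21, v8.68]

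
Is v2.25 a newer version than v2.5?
Yes. Version numbers are compared segment by segment as integers, not as decimals: minor version 25 > 5, so v2.25 > v2.5 (even though the decimal 2.25 < 2.5).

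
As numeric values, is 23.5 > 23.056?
True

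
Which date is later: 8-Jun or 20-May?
8-Jun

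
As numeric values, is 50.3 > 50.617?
False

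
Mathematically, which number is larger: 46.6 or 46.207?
46.6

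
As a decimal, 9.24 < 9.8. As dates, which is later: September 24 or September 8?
September 24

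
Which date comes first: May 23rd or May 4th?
May 4th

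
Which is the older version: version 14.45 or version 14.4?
version 14.4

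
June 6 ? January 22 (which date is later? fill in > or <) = >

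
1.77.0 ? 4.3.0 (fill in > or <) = <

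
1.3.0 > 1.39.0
False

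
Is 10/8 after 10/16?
No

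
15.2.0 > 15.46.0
False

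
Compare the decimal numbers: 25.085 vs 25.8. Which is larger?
25.8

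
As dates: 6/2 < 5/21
False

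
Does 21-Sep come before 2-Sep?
No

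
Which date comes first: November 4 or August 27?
August 27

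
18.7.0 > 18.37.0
False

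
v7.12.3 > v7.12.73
False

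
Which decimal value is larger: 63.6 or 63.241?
63.6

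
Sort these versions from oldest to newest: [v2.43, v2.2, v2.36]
[v2.2, v2.36, v2.43]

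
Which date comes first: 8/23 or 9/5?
8/23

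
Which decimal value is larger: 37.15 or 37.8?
37.8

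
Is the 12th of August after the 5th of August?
Yes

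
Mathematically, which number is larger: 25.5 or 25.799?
25.799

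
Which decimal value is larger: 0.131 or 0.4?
0.4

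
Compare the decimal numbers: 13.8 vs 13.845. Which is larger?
13.845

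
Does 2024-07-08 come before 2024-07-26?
Yes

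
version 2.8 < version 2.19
True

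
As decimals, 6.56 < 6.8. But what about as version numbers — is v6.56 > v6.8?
True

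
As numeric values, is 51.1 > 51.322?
False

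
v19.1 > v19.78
False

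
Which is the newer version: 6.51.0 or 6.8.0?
6.51.0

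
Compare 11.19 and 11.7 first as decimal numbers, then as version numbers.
As decimals: 11.19 < 11.7. As versions: v11.19 > v11.7 (minor version 19 > 7).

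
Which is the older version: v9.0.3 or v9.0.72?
v9.0.3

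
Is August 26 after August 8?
Yes. Day 26 comes after day 8 in August — this is a date comparison, not a decimal one (the decimal 8.26 would be smaller than 8.8).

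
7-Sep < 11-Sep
True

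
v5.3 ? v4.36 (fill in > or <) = >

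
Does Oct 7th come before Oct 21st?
Yes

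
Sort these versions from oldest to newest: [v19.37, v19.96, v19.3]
[v19.3, v19.37, v19.96]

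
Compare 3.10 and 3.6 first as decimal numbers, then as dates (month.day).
As decimals: 3.10 < 3.6. As dates: 3/10 is later than 3/6 (day 10 > day 6).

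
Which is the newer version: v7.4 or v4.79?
v7.4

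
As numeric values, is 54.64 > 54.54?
True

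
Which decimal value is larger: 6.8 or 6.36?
6.8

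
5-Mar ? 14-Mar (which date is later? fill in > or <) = <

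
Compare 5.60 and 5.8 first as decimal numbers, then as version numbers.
As decimals: 5.60 < 5.8. As versions: v5.60 > v5.8 (minor version 60 > 8).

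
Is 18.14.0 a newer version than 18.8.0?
Yes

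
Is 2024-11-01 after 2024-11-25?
No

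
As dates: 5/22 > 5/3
True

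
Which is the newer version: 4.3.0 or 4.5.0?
4.5.0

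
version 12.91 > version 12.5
True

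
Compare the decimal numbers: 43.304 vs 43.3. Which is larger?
43.304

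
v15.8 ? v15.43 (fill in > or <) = <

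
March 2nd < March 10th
True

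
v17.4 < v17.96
True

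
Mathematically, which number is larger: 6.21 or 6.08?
6.21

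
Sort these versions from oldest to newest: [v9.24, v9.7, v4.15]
[v4.15, v9.7, v9.24]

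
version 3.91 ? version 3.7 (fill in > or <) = >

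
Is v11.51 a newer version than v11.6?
Yes. Version numbers are compared segment by segment as integers, not as decimals: minor version 51 > 6, so v11.51 > v11.6 (even though the decimal 11.51 < 11.6).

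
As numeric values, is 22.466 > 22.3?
True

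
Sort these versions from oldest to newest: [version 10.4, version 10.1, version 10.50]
[version 10.1, version 10.4, version 10.50]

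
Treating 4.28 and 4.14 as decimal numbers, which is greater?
4.28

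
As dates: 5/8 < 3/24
False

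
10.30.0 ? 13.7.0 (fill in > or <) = <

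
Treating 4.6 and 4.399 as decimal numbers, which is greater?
4.6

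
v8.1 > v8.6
False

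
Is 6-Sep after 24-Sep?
No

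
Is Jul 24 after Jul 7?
Yes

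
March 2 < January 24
False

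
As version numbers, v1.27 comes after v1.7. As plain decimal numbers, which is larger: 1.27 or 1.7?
1.7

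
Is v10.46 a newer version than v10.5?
Yes. Version numbers are compared segment by segment as integers, not as decimals: minor version 46 > 5, so v10.46 > v10.5 (even though the decimal 10.46 < 10.5).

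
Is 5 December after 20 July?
Yes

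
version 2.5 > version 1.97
True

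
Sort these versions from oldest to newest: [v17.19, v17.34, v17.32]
[v17.19, v17.32, v17.34]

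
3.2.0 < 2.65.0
False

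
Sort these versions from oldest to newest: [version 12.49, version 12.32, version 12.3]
[version 12.3, version 12.32, version 12.49]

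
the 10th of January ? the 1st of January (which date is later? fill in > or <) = >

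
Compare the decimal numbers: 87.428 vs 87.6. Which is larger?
87.6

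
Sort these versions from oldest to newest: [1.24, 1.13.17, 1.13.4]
[1.13.4, 1.13.17, 1.24]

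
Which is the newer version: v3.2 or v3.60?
v3.60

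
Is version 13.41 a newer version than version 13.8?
Yes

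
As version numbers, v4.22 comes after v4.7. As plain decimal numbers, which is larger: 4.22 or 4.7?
4.7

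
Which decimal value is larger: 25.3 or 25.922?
25.922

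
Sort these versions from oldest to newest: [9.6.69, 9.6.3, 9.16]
[9.6.3, 9.6.69, 9.16]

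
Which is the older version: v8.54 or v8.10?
v8.10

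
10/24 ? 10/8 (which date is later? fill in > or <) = >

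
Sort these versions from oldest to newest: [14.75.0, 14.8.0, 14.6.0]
[14.6.0, 14.8.0, 14.75.0]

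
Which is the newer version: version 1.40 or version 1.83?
version 1.83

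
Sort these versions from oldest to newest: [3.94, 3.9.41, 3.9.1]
[3.9.1, 3.9.41, 3.94]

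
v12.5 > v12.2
True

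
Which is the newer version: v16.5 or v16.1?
v16.5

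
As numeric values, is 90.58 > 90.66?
False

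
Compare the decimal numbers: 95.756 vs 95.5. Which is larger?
95.756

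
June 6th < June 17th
True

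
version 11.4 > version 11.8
False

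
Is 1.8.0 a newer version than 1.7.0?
Yes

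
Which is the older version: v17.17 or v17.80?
v17.17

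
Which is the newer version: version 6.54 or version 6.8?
version 6.54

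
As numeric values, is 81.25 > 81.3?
False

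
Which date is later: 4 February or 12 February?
12 February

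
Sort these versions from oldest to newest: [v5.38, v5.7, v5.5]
[v5.5, v5.7, v5.38]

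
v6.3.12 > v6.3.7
True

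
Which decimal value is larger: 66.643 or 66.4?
66.643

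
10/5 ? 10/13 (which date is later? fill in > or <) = <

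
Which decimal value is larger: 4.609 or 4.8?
4.8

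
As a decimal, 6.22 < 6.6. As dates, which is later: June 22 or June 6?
June 22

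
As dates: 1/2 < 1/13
True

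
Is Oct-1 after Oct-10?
No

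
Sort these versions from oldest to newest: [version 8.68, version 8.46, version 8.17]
[version 8.17, version 8.46, version 8.68]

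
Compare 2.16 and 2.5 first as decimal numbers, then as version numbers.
As decimals: 2.16 < 2.5. As versions: v2.16 > v2.5 (minor version 16 > 5).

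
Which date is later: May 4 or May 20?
May 20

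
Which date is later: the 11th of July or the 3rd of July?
the 11th of July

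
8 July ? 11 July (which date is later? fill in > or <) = <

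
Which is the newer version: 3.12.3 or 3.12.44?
3.12.44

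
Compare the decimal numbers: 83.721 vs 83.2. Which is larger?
83.721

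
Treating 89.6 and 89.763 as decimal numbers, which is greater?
89.763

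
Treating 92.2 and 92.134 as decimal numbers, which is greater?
92.2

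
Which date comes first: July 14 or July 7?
July 7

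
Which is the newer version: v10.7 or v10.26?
v10.26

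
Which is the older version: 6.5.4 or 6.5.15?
6.5.4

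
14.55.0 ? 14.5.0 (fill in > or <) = >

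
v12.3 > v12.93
False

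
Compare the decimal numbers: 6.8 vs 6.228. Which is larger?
6.8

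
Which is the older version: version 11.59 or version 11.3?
version 11.3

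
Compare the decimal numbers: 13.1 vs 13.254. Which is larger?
13.254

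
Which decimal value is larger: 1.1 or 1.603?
1.603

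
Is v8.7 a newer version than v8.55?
No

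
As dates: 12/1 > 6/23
True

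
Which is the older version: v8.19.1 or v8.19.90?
v8.19.1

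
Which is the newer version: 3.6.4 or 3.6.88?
3.6.88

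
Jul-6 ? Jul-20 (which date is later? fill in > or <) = <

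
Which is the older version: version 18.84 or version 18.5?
version 18.5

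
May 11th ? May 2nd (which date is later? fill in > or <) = >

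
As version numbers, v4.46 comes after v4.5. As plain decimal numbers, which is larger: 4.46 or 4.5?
4.5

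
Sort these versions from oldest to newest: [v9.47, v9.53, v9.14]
[v9.14, v9.47, v9.53]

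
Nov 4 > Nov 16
False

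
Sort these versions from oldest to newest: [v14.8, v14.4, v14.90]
[v14.4, v14.8, v14.90]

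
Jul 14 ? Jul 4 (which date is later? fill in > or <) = >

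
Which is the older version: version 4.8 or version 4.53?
version 4.8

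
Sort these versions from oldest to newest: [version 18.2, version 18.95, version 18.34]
[version 18.2, version 18.34, version 18.95]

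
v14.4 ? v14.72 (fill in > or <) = <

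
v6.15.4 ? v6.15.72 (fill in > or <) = <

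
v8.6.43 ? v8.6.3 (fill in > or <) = >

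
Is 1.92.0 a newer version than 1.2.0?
Yes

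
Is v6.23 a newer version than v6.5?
Yes. Version numbers are compared segment by segment as integers, not as decimals: minor version 23 > 5, so v6.23 > v6.5 (even though the decimal 6.23 < 6.5).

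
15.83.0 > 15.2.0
True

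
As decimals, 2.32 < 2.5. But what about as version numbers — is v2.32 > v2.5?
True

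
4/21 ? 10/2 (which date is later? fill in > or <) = <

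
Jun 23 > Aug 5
False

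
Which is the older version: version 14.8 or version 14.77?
version 14.8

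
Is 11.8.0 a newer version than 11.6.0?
Yes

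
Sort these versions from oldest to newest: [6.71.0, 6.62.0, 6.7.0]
[6.7.0, 6.62.0, 6.71.0]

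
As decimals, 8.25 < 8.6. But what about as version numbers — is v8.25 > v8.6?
True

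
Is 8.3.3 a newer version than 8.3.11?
No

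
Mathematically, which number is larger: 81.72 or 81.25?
81.72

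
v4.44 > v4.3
True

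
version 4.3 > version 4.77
False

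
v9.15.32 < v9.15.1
False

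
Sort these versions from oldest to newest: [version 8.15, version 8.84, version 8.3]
[version 8.3, version 8.15, version 8.84]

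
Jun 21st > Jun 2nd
True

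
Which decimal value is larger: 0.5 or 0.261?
0.5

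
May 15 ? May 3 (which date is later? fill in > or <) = >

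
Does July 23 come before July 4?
No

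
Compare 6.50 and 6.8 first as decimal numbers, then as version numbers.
As decimals: 6.50 < 6.8. As versions: v6.50 > v6.8 (minor version 50 > 8).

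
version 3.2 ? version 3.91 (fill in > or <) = <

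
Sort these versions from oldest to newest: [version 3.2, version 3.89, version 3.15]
[version 3.2, version 3.15, version 3.89]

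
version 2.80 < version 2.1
False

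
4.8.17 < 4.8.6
False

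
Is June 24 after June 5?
Yes. Day 24 comes after day 5 in June — this is a date comparison, not a decimal one (the decimal 6.24 would be smaller than 6.5).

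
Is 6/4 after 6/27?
No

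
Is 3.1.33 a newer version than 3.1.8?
Yes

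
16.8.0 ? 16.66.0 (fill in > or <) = <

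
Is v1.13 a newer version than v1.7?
Yes. Version numbers are compared segment by segment as integers, not as decimals: minor version 13 > 7, so v1.13 > v1.7 (even though the decimal 1.13 < 1.7).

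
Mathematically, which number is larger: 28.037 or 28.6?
28.6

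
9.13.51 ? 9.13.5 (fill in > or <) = >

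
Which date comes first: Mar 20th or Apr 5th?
Mar 20th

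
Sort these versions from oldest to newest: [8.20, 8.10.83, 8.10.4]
[8.10.4, 8.10.83, 8.20]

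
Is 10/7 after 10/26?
No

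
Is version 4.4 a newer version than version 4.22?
No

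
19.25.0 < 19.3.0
False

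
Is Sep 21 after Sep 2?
Yes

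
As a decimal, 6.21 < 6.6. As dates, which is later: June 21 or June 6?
June 21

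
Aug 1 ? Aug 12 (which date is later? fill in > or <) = <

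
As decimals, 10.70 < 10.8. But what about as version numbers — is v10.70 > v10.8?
True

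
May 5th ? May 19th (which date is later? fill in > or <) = <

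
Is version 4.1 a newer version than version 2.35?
Yes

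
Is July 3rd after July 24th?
No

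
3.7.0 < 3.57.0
True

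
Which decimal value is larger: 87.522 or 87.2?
87.522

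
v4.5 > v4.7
False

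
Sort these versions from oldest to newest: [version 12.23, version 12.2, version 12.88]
[version 12.2, version 12.23, version 12.88]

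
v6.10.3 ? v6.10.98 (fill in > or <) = <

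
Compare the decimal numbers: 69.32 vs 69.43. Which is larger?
69.43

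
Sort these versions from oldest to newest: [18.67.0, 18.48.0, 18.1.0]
[18.1.0, 18.48.0, 18.67.0]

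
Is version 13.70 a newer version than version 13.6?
Yes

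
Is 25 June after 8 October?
No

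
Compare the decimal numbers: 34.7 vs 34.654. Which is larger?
34.7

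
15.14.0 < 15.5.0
False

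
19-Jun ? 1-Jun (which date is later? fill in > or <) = >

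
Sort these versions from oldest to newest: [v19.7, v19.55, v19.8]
[v19.7, v19.8, v19.55]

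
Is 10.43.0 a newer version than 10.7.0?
Yes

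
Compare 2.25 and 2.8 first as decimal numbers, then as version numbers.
As decimals: 2.25 < 2.8. As versions: v2.25 > v2.8 (minor version 25 > 8).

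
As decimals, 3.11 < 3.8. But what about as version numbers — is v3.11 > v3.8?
True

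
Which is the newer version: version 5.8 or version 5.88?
version 5.88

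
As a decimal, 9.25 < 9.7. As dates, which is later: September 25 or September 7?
September 25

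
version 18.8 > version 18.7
True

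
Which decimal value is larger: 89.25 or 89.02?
89.25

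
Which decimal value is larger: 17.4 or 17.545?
17.545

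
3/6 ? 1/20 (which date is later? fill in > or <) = >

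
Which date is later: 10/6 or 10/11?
10/11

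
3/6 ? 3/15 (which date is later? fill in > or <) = <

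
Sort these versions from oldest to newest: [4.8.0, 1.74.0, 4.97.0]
[1.74.0, 4.8.0, 4.97.0]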